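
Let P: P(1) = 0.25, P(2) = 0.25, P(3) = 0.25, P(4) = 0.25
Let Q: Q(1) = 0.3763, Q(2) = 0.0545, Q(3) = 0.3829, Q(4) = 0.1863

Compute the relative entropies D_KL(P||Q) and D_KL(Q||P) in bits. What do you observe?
D_KL(P||Q) = 0.3542 bits, D_KL(Q||P) = 0.2587 bits. The two directions give different values (D_KL(P||Q) exceeds D_KL(Q||P) by 0.0955 bits): KL divergence is asymmetric.

D_KL(P||Q) = Σ P(x) log₂(P(x)/Q(x))

Computing term by term:
  P(1)·log₂(P(1)/Q(1)) = 0.25·log₂(0.25/0.3763) = -0.14749
  P(2)·log₂(P(2)/Q(2)) = 0.25·log₂(0.25/0.0545) = 0.54940
  P(3)·log₂(P(3)/Q(3)) = 0.25·log₂(0.25/0.3829) = -0.15376
  P(4)·log₂(P(4)/Q(4)) = 0.25·log₂(0.25/0.1863) = 0.10608

D_KL(P||Q) = -0.14749 + 0.54940 - 0.15376 + 0.10608 = 0.35423 ≈ 0.3542 bits

D_KL(Q||P) = Σ Q(x) log₂(Q(x)/P(x))

Computing term by term:
  Q(1)·log₂(Q(1)/P(1)) = 0.3763·log₂(0.3763/0.25) = 0.22200
  Q(2)·log₂(Q(2)/P(2)) = 0.0545·log₂(0.0545/0.25) = -0.11977
  Q(3)·log₂(Q(3)/P(3)) = 0.3829·log₂(0.3829/0.25) = 0.23550
  Q(4)·log₂(Q(4)/P(4)) = 0.1863·log₂(0.1863/0.25) = -0.07905

D_KL(Q||P) = 0.22200 - 0.11977 + 0.23550 - 0.07905 = 0.25868 ≈ 0.2587 bits

These are NOT equal (difference: 0.0955 bits). KL divergence is asymmetric: D_KL(P||Q) ≠ D_KL(Q||P) in general.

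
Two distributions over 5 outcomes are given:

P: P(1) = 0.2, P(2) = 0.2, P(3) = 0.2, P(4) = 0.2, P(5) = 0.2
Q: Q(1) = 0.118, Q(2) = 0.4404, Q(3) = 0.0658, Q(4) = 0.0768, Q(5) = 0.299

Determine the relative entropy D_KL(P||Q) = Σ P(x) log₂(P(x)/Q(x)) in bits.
0.4054 bits

D_KL(P||Q) = Σ P(x) log₂(P(x)/Q(x))

Computing term by term:
  P(1)·log₂(P(1)/Q(1)) = 0.2·log₂(0.2/0.118) = 0.15224
  P(2)·log₂(P(2)/Q(2)) = 0.2·log₂(0.2/0.4404) = -0.22776
  P(3)·log₂(P(3)/Q(3)) = 0.2·log₂(0.2/0.0658) = 0.32077
  P(4)·log₂(P(4)/Q(4)) = 0.2·log₂(0.2/0.0768) = 0.27616
  P(5)·log₂(P(5)/Q(5)) = 0.2·log₂(0.2/0.299) = -0.11603

D_KL(P||Q) = 0.15224 - 0.22776 + 0.32077 + 0.27616 - 0.11603 = 0.40538 ≈ 0.4054 bits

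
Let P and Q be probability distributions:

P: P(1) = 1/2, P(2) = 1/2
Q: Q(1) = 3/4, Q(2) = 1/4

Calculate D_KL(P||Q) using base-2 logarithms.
0.2075 bits

D_KL(P||Q) = Σ P(x) log₂(P(x)/Q(x))

Computing term by term:
  P(1)·log₂(P(1)/Q(1)) = (1/2)·log₂((1/2)/(3/4)) = -0.29248
  P(2)·log₂(P(2)/Q(2)) = (1/2)·log₂((1/2)/(1/4)) = 0.50000

D_KL(P||Q) = -0.29248 + 0.50000 = 0.20752 ≈ 0.2075 bits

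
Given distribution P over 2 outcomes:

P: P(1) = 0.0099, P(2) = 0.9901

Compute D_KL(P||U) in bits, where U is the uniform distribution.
0.9199 bits

U(i) = 1/2 for all i

D_KL(P||U) = Σ P(x) log₂(P(x) / (1/2))
           = Σ P(x) log₂(P(x)) + log₂(2)
           = log₂(2) - H(P)

H(P) = -Σ P(x) log₂(P(x)):
  -P(1)·log₂(P(1)) = -(0.0099)·log₂(0.0099) = 0.06592
  -P(2)·log₂(P(2)) = -(0.9901)·log₂(0.9901) = 0.01421
H(P) = 0.06592 + 0.01421 = 0.08013 bits

log₂(2) = 1.00000 bits

D_KL(P||U) = 1.00000 - 0.08013 = 0.91987 ≈ 0.9199 bits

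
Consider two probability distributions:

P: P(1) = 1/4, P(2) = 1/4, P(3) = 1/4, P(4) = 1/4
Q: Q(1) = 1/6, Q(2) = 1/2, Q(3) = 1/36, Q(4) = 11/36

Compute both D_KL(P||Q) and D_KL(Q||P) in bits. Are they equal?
D_KL(P||Q) = 0.6163 bits, D_KL(Q||P) = 0.4029 bits. No, they are not equal.

D_KL(P||Q) = Σ P(x) log₂(P(x)/Q(x))

Computing term by term:
  P(1)·log₂(P(1)/Q(1)) = (1/4)·log₂((1/4)/(1/6)) = 0.14624
  P(2)·log₂(P(2)/Q(2)) = (1/4)·log₂((1/4)/(1/2)) = -0.25000
  P(3)·log₂(P(3)/Q(3)) = (1/4)·log₂((1/4)/(1/36)) = 0.79248
  P(4)·log₂(P(4)/Q(4)) = (1/4)·log₂((1/4)/(11/36)) = -0.07238

D_KL(P||Q) = 0.14624 - 0.25000 + 0.79248 - 0.07238 = 0.61634 ≈ 0.6163 bits

D_KL(Q||P) = Σ Q(x) log₂(Q(x)/P(x))

Computing term by term:
  Q(1)·log₂(Q(1)/P(1)) = (1/6)·log₂((1/6)/(1/4)) = -0.09749
  Q(2)·log₂(Q(2)/P(2)) = (1/2)·log₂((1/2)/(1/4)) = 0.50000
  Q(3)·log₂(Q(3)/P(3)) = (1/36)·log₂((1/36)/(1/4)) = -0.08805
  Q(4)·log₂(Q(4)/P(4)) = (11/36)·log₂((11/36)/(1/4)) = 0.08846

D_KL(Q||P) = -0.09749 + 0.50000 - 0.08805 + 0.08846 = 0.40292 ≈ 0.4029 bits

These are NOT equal (difference: 0.2134 bits). KL divergence is asymmetric: D_KL(P||Q) ≠ D_KL(Q||P) in general.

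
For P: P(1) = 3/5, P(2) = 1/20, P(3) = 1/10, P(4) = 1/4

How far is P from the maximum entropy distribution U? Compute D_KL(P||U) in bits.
0.5095 bits

U(i) = 1/4 for all i

D_KL(P||U) = Σ P(x) log₂(P(x) / (1/4))
           = Σ P(x) log₂(P(x)) + log₂(4)
           = log₂(4) - H(P)

H(P) = -Σ P(x) log₂(P(x)):
  -P(1)·log₂(P(1)) = -(3/5)·log₂(3/5) = 0.44218
  -P(2)·log₂(P(2)) = -(1/20)·log₂(1/20) = 0.21610
  -P(3)·log₂(P(3)) = -(1/10)·log₂(1/10) = 0.33219
  -P(4)·log₂(P(4)) = -(1/4)·log₂(1/4) = 0.50000
H(P) = 0.44218 + 0.21610 + 0.33219 + 0.50000 = 1.49047 bits

log₂(4) = 2.00000 bits

D_KL(P||U) = 2.00000 - 1.49047 = 0.50953 ≈ 0.5095 bits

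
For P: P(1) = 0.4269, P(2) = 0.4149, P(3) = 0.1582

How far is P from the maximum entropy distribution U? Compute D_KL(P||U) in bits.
0.1133 bits

U(i) = 1/3 for all i

D_KL(P||U) = Σ P(x) log₂(P(x) / (1/3))
           = Σ P(x) log₂(P(x)) + log₂(3)
           = log₂(3) - H(P)

H(P) = -Σ P(x) log₂(P(x)):
  -P(1)·log₂(P(1)) = -(0.4269)·log₂(0.4269) = 0.52425
  -P(2)·log₂(P(2)) = -(0.4149)·log₂(0.4149) = 0.52658
  -P(3)·log₂(P(3)) = -(0.1582)·log₂(0.1582) = 0.42084
H(P) = 0.52425 + 0.52658 + 0.42084 = 1.47167 bits

log₂(3) = 1.58496 bits

D_KL(P||U) = 1.58496 - 1.47167 = 0.11329 ≈ 0.1133 bits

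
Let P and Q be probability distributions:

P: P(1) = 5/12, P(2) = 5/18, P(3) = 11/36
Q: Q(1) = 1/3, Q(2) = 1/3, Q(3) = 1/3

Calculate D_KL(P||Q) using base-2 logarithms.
0.0227 bits

D_KL(P||Q) = Σ P(x) log₂(P(x)/Q(x))

Computing term by term:
  P(1)·log₂(P(1)/Q(1)) = (5/12)·log₂((5/12)/(1/3)) = 0.13414
  P(2)·log₂(P(2)/Q(2)) = (5/18)·log₂((5/18)/(1/3)) = -0.07307
  P(3)·log₂(P(3)/Q(3)) = (11/36)·log₂((11/36)/(1/3)) = -0.03836

D_KL(P||Q) = 0.13414 - 0.07307 - 0.03836 = 0.02271 ≈ 0.0227 bits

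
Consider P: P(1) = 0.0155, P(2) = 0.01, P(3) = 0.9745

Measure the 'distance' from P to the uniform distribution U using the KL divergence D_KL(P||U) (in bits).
1.3890 bits

U(i) = 1/3 for all i

D_KL(P||U) = Σ P(x) log₂(P(x) / (1/3))
           = Σ P(x) log₂(P(x)) + log₂(3)
           = log₂(3) - H(P)

H(P) = -Σ P(x) log₂(P(x)):
  -P(1)·log₂(P(1)) = -(0.0155)·log₂(0.0155) = 0.09318
  -P(2)·log₂(P(2)) = -(0.01)·log₂(0.01) = 0.06644
  -P(3)·log₂(P(3)) = -(0.9745)·log₂(0.9745) = 0.03632
H(P) = 0.09318 + 0.06644 + 0.03632 = 0.19594 bits

log₂(3) = 1.58496 bits

D_KL(P||U) = 1.58496 - 0.19594 = 1.38902 ≈ 1.3890 bits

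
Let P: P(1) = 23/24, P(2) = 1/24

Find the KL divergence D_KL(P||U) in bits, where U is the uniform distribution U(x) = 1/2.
0.7501 bits

U(i) = 1/2 for all i

D_KL(P||U) = Σ P(x) log₂(P(x) / (1/2))
           = Σ P(x) log₂(P(x)) + log₂(2)
           = log₂(2) - H(P)

H(P) = -Σ P(x) log₂(P(x)):
  -P(1)·log₂(P(1)) = -(23/24)·log₂(23/24) = 0.05884
  -P(2)·log₂(P(2)) = -(1/24)·log₂(1/24) = 0.19104
H(P) = 0.05884 + 0.19104 = 0.24988 bits

log₂(2) = 1.00000 bits

D_KL(P||U) = 1.00000 - 0.24988 = 0.75012 ≈ 0.7501 bits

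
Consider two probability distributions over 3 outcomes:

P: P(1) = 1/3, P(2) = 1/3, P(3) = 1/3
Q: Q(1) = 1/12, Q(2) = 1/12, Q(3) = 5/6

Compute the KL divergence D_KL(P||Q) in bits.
0.8927 bits

D_KL(P||Q) = Σ P(x) log₂(P(x)/Q(x))

Computing term by term:
  P(1)·log₂(P(1)/Q(1)) = (1/3)·log₂((1/3)/(1/12)) = 0.66667
  P(2)·log₂(P(2)/Q(2)) = (1/3)·log₂((1/3)/(1/12)) = 0.66667
  P(3)·log₂(P(3)/Q(3)) = (1/3)·log₂((1/3)/(5/6)) = -0.44064

D_KL(P||Q) = 0.66667 + 0.66667 - 0.44064 = 0.89270 ≈ 0.8927 bits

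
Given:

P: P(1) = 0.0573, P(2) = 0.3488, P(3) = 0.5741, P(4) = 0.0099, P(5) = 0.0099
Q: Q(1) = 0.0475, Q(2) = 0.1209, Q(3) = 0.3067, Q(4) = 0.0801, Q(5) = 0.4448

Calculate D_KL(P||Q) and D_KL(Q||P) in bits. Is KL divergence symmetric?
D_KL(P||Q) = 0.9837 bits, D_KL(Q||P) = 2.2083 bits. No, KL divergence is not symmetric.

D_KL(P||Q) = Σ P(x) log₂(P(x)/Q(x))

Computing term by term:
  P(1)·log₂(P(1)/Q(1)) = 0.0573·log₂(0.0573/0.0475) = 0.01551
  P(2)·log₂(P(2)/Q(2)) = 0.3488·log₂(0.3488/0.1209) = 0.53317
  P(3)·log₂(P(3)/Q(3)) = 0.5741·log₂(0.5741/0.3067) = 0.51926
  P(4)·log₂(P(4)/Q(4)) = 0.0099·log₂(0.0099/0.0801) = -0.02986
  P(5)·log₂(P(5)/Q(5)) = 0.0099·log₂(0.0099/0.4448) = -0.05435

D_KL(P||Q) = 0.01551 + 0.53317 + 0.51926 - 0.02986 - 0.05435 = 0.98373 ≈ 0.9837 bits

D_KL(Q||P) = Σ Q(x) log₂(Q(x)/P(x))

Computing term by term:
  Q(1)·log₂(Q(1)/P(1)) = 0.0475·log₂(0.0475/0.0573) = -0.01285
  Q(2)·log₂(Q(2)/P(2)) = 0.1209·log₂(0.1209/0.3488) = -0.18481
  Q(3)·log₂(Q(3)/P(3)) = 0.3067·log₂(0.3067/0.5741) = -0.27740
  Q(4)·log₂(Q(4)/P(4)) = 0.0801·log₂(0.0801/0.0099) = 0.24161
  Q(5)·log₂(Q(5)/P(5)) = 0.4448·log₂(0.4448/0.0099) = 2.44177

D_KL(Q||P) = -0.01285 - 0.18481 - 0.27740 + 0.24161 + 2.44177 = 2.20832 ≈ 2.2083 bits

These are NOT equal (difference: 1.2246 bits). KL divergence is asymmetric: D_KL(P||Q) ≠ D_KL(Q||P) in general.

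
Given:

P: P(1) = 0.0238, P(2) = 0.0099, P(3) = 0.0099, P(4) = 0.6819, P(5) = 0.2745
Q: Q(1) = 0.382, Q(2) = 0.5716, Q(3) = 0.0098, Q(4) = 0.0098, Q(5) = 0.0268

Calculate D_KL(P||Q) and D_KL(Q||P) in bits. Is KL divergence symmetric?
D_KL(P||Q) = 4.9419 bits, D_KL(Q||P) = 4.7243 bits. No, KL divergence is not symmetric.

D_KL(P||Q) = Σ P(x) log₂(P(x)/Q(x))

Computing term by term:
  P(1)·log₂(P(1)/Q(1)) = 0.0238·log₂(0.0238/0.382) = -0.09531
  P(2)·log₂(P(2)/Q(2)) = 0.0099·log₂(0.0099/0.5716) = -0.05793
  P(3)·log₂(P(3)/Q(3)) = 0.0099·log₂(0.0099/0.0098) = 0.00015
  P(4)·log₂(P(4)/Q(4)) = 0.6819·log₂(0.6819/0.0098) = 4.17366
  P(5)·log₂(P(5)/Q(5)) = 0.2745·log₂(0.2745/0.0268) = 0.92136

D_KL(P||Q) = -0.09531 - 0.05793 + 0.00015 + 4.17366 + 0.92136 = 4.94193 ≈ 4.9419 bits

D_KL(Q||P) = Σ Q(x) log₂(Q(x)/P(x))

Computing term by term:
  Q(1)·log₂(Q(1)/P(1)) = 0.382·log₂(0.382/0.0238) = 1.52973
  Q(2)·log₂(Q(2)/P(2)) = 0.5716·log₂(0.5716/0.0099) = 3.34468
  Q(3)·log₂(Q(3)/P(3)) = 0.0098·log₂(0.0098/0.0099) = -0.00014
  Q(4)·log₂(Q(4)/P(4)) = 0.0098·log₂(0.0098/0.6819) = -0.05998
  Q(5)·log₂(Q(5)/P(5)) = 0.0268·log₂(0.0268/0.2745) = -0.08995

D_KL(Q||P) = 1.52973 + 3.34468 - 0.00014 - 0.05998 - 0.08995 = 4.72434 ≈ 4.7243 bits

These are NOT equal (difference: 0.2176 bits). KL divergence is asymmetric: D_KL(P||Q) ≠ D_KL(Q||P) in general.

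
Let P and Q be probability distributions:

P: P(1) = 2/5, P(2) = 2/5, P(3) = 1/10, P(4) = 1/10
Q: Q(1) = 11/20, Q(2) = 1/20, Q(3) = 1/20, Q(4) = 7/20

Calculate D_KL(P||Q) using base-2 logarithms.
0.9355 bits

D_KL(P||Q) = Σ P(x) log₂(P(x)/Q(x))

Computing term by term:
  P(1)·log₂(P(1)/Q(1)) = (2/5)·log₂((2/5)/(11/20)) = -0.18377
  P(2)·log₂(P(2)/Q(2)) = (2/5)·log₂((2/5)/(1/20)) = 1.20000
  P(3)·log₂(P(3)/Q(3)) = (1/10)·log₂((1/10)/(1/20)) = 0.10000
  P(4)·log₂(P(4)/Q(4)) = (1/10)·log₂((1/10)/(7/20)) = -0.18074

D_KL(P||Q) = -0.18377 + 1.20000 + 0.10000 - 0.18074 = 0.93549 ≈ 0.9355 bits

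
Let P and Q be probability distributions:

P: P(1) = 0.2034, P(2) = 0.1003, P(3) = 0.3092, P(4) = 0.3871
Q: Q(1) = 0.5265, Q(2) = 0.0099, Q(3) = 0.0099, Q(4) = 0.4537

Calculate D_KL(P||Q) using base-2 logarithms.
1.5025 bits

D_KL(P||Q) = Σ P(x) log₂(P(x)/Q(x))

Computing term by term:
  P(1)·log₂(P(1)/Q(1)) = 0.2034·log₂(0.2034/0.5265) = -0.27909
  P(2)·log₂(P(2)/Q(2)) = 0.1003·log₂(0.1003/0.0099) = 0.33508
  P(3)·log₂(P(3)/Q(3)) = 0.3092·log₂(0.3092/0.0099) = 1.53517
  P(4)·log₂(P(4)/Q(4)) = 0.3871·log₂(0.3871/0.4537) = -0.08866

D_KL(P||Q) = -0.27909 + 0.33508 + 1.53517 - 0.08866 = 1.50250 ≈ 1.5025 bits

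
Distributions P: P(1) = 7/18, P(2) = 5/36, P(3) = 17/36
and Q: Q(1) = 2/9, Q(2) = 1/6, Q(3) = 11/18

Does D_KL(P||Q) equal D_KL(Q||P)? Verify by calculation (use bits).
D_KL(P||Q) = 0.1018 bits, D_KL(Q||P) = 0.0917 bits. No — D_KL(P||Q) ≠ D_KL(Q||P) for this pair.

D_KL(P||Q) = Σ P(x) log₂(P(x)/Q(x))

Computing term by term:
  P(1)·log₂(P(1)/Q(1)) = (7/18)·log₂((7/18)/(2/9)) = 0.31397
  P(2)·log₂(P(2)/Q(2)) = (5/36)·log₂((5/36)/(1/6)) = -0.03653
  P(3)·log₂(P(3)/Q(3)) = (17/36)·log₂((17/36)/(11/18)) = -0.17565

D_KL(P||Q) = 0.31397 - 0.03653 - 0.17565 = 0.10179 ≈ 0.1018 bits

D_KL(Q||P) = Σ Q(x) log₂(Q(x)/P(x))

Computing term by term:
  Q(1)·log₂(Q(1)/P(1)) = (2/9)·log₂((2/9)/(7/18)) = -0.17941
  Q(2)·log₂(Q(2)/P(2)) = (1/6)·log₂((1/6)/(5/36)) = 0.04384
  Q(3)·log₂(Q(3)/P(3)) = (11/18)·log₂((11/18)/(17/36)) = 0.22731

D_KL(Q||P) = -0.17941 + 0.04384 + 0.22731 = 0.09174 ≈ 0.0917 bits

These are NOT equal (difference: 0.0101 bits). KL divergence is asymmetric: D_KL(P||Q) ≠ D_KL(Q||P) in general.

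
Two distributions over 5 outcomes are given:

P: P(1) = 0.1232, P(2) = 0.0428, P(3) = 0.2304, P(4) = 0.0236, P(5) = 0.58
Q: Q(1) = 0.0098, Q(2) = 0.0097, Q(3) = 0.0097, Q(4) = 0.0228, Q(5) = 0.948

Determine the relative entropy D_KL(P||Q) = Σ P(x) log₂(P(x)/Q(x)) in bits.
1.1846 bits

D_KL(P||Q) = Σ P(x) log₂(P(x)/Q(x))

Computing term by term:
  P(1)·log₂(P(1)/Q(1)) = 0.1232·log₂(0.1232/0.0098) = 0.44994
  P(2)·log₂(P(2)/Q(2)) = 0.0428·log₂(0.0428/0.0097) = 0.09166
  P(3)·log₂(P(3)/Q(3)) = 0.2304·log₂(0.2304/0.0097) = 1.05293
  P(4)·log₂(P(4)/Q(4)) = 0.0236·log₂(0.0236/0.0228) = 0.00117
  P(5)·log₂(P(5)/Q(5)) = 0.58·log₂(0.58/0.948) = -0.41112

D_KL(P||Q) = 0.44994 + 0.09166 + 1.05293 + 0.00117 - 0.41112 = 1.18458 ≈ 1.1846 bits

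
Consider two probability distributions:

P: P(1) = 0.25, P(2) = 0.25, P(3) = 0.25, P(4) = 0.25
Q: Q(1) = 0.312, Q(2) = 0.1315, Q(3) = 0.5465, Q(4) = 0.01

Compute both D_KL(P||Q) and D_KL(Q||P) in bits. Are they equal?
D_KL(P||Q) = 1.0307 bits, D_KL(Q||P) = 0.5480 bits. No, they are not equal.

D_KL(P||Q) = Σ P(x) log₂(P(x)/Q(x))

Computing term by term:
  P(1)·log₂(P(1)/Q(1)) = 0.25·log₂(0.25/0.312) = -0.07990
  P(2)·log₂(P(2)/Q(2)) = 0.25·log₂(0.25/0.1315) = 0.23172
  P(3)·log₂(P(3)/Q(3)) = 0.25·log₂(0.25/0.5465) = -0.28207
  P(4)·log₂(P(4)/Q(4)) = 0.25·log₂(0.25/0.01) = 1.16096

D_KL(P||Q) = -0.07990 + 0.23172 - 0.28207 + 1.16096 = 1.03071 ≈ 1.0307 bits

D_KL(Q||P) = Σ Q(x) log₂(Q(x)/P(x))

Computing term by term:
  Q(1)·log₂(Q(1)/P(1)) = 0.312·log₂(0.312/0.25) = 0.09972
  Q(2)·log₂(Q(2)/P(2)) = 0.1315·log₂(0.1315/0.25) = -0.12188
  Q(3)·log₂(Q(3)/P(3)) = 0.5465·log₂(0.5465/0.25) = 0.61661
  Q(4)·log₂(Q(4)/P(4)) = 0.01·log₂(0.01/0.25) = -0.04644

D_KL(Q||P) = 0.09972 - 0.12188 + 0.61661 - 0.04644 = 0.54801 ≈ 0.5480 bits

These are NOT equal (difference: 0.4827 bits). KL divergence is asymmetric: D_KL(P||Q) ≠ D_KL(Q||P) in general.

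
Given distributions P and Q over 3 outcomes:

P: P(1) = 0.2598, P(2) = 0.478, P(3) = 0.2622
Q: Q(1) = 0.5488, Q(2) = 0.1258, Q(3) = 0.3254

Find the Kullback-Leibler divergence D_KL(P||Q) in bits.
0.5586 bits

D_KL(P||Q) = Σ P(x) log₂(P(x)/Q(x))

Computing term by term:
  P(1)·log₂(P(1)/Q(1)) = 0.2598·log₂(0.2598/0.5488) = -0.28029
  P(2)·log₂(P(2)/Q(2)) = 0.478·log₂(0.478/0.1258) = 0.92057
  P(3)·log₂(P(3)/Q(3)) = 0.2622·log₂(0.2622/0.3254) = -0.08169

D_KL(P||Q) = -0.28029 + 0.92057 - 0.08169 = 0.55859 ≈ 0.5586 bits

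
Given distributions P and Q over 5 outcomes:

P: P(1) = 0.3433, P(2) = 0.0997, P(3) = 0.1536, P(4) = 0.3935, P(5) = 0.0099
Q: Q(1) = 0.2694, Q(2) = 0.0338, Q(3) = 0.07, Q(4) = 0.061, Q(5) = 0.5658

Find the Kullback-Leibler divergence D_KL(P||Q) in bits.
1.4503 bits

D_KL(P||Q) = Σ P(x) log₂(P(x)/Q(x))

Computing term by term:
  P(1)·log₂(P(1)/Q(1)) = 0.3433·log₂(0.3433/0.2694) = 0.12006
  P(2)·log₂(P(2)/Q(2)) = 0.0997·log₂(0.0997/0.0338) = 0.15559
  P(3)·log₂(P(3)/Q(3)) = 0.1536·log₂(0.1536/0.07) = 0.17414
  P(4)·log₂(P(4)/Q(4)) = 0.3935·log₂(0.3935/0.061) = 1.05831
  P(5)·log₂(P(5)/Q(5)) = 0.0099·log₂(0.0099/0.5658) = -0.05778

D_KL(P||Q) = 0.12006 + 0.15559 + 0.17414 + 1.05831 - 0.05778 = 1.45032 ≈ 1.4503 bits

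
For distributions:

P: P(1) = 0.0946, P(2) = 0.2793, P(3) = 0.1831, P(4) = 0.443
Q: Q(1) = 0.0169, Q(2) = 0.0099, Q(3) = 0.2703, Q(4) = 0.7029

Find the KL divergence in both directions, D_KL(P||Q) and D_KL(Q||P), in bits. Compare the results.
D_KL(P||Q) = 1.1829 bits, D_KL(Q||P) = 0.5303 bits. D_KL(P||Q) is larger than D_KL(Q||P) by 0.6526 bits; the two directions differ.

D_KL(P||Q) = Σ P(x) log₂(P(x)/Q(x))

Computing term by term:
  P(1)·log₂(P(1)/Q(1)) = 0.0946·log₂(0.0946/0.0169) = 0.23506
  P(2)·log₂(P(2)/Q(2)) = 0.2793·log₂(0.2793/0.0099) = 1.34574
  P(3)·log₂(P(3)/Q(3)) = 0.1831·log₂(0.1831/0.2703) = -0.10289
  P(4)·log₂(P(4)/Q(4)) = 0.443·log₂(0.443/0.7029) = -0.29504

D_KL(P||Q) = 0.23506 + 1.34574 - 0.10289 - 0.29504 = 1.18287 ≈ 1.1829 bits

D_KL(Q||P) = Σ Q(x) log₂(Q(x)/P(x))

Computing term by term:
  Q(1)·log₂(Q(1)/P(1)) = 0.0169·log₂(0.0169/0.0946) = -0.04199
  Q(2)·log₂(Q(2)/P(2)) = 0.0099·log₂(0.0099/0.2793) = -0.04770
  Q(3)·log₂(Q(3)/P(3)) = 0.2703·log₂(0.2703/0.1831) = 0.15189
  Q(4)·log₂(Q(4)/P(4)) = 0.7029·log₂(0.7029/0.443) = 0.46814

D_KL(Q||P) = -0.04199 - 0.04770 + 0.15189 + 0.46814 = 0.53034 ≈ 0.5303 bits

These are NOT equal (difference: 0.6526 bits). KL divergence is asymmetric: D_KL(P||Q) ≠ D_KL(Q||P) in general.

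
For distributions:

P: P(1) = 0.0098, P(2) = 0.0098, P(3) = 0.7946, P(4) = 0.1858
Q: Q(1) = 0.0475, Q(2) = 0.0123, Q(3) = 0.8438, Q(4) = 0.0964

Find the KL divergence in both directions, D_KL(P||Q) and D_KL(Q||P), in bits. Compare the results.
D_KL(P||Q) = 0.0815 bits, D_KL(Q||P) = 0.0941 bits. D_KL(Q||P) is larger than D_KL(P||Q) by 0.0126 bits; the two directions differ.

D_KL(P||Q) = Σ P(x) log₂(P(x)/Q(x))

Computing term by term:
  P(1)·log₂(P(1)/Q(1)) = 0.0098·log₂(0.0098/0.0475) = -0.02232
  P(2)·log₂(P(2)/Q(2)) = 0.0098·log₂(0.0098/0.0123) = -0.00321
  P(3)·log₂(P(3)/Q(3)) = 0.7946·log₂(0.7946/0.8438) = -0.06887
  P(4)·log₂(P(4)/Q(4)) = 0.1858·log₂(0.1858/0.0964) = 0.17589

D_KL(P||Q) = -0.02232 - 0.00321 - 0.06887 + 0.17589 = 0.08149 ≈ 0.0815 bits

D_KL(Q||P) = Σ Q(x) log₂(Q(x)/P(x))

Computing term by term:
  Q(1)·log₂(Q(1)/P(1)) = 0.0475·log₂(0.0475/0.0098) = 0.10816
  Q(2)·log₂(Q(2)/P(2)) = 0.0123·log₂(0.0123/0.0098) = 0.00403
  Q(3)·log₂(Q(3)/P(3)) = 0.8438·log₂(0.8438/0.7946) = 0.07313
  Q(4)·log₂(Q(4)/P(4)) = 0.0964·log₂(0.0964/0.1858) = -0.09126

D_KL(Q||P) = 0.10816 + 0.00403 + 0.07313 - 0.09126 = 0.09406 ≈ 0.0941 bits

These are NOT equal (difference: 0.0126 bits). KL divergence is asymmetric: D_KL(P||Q) ≠ D_KL(Q||P) in general.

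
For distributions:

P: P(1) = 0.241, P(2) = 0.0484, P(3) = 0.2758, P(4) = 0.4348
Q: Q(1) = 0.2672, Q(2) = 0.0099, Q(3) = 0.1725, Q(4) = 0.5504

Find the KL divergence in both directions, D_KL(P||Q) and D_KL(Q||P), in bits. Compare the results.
D_KL(P||Q) = 0.1138 bits, D_KL(Q||P) = 0.0875 bits. D_KL(P||Q) is larger than D_KL(Q||P) by 0.0263 bits; the two directions differ.

D_KL(P||Q) = Σ P(x) log₂(P(x)/Q(x))

Computing term by term:
  P(1)·log₂(P(1)/Q(1)) = 0.241·log₂(0.241/0.2672) = -0.03588
  P(2)·log₂(P(2)/Q(2)) = 0.0484·log₂(0.0484/0.0099) = 0.11081
  P(3)·log₂(P(3)/Q(3)) = 0.2758·log₂(0.2758/0.1725) = 0.18672
  P(4)·log₂(P(4)/Q(4)) = 0.4348·log₂(0.4348/0.5504) = -0.14789

D_KL(P||Q) = -0.03588 + 0.11081 + 0.18672 - 0.14789 = 0.11376 ≈ 0.1138 bits

D_KL(Q||P) = Σ Q(x) log₂(Q(x)/P(x))

Computing term by term:
  Q(1)·log₂(Q(1)/P(1)) = 0.2672·log₂(0.2672/0.241) = 0.03978
  Q(2)·log₂(Q(2)/P(2)) = 0.0099·log₂(0.0099/0.0484) = -0.02267
  Q(3)·log₂(Q(3)/P(3)) = 0.1725·log₂(0.1725/0.2758) = -0.11679
  Q(4)·log₂(Q(4)/P(4)) = 0.5504·log₂(0.5504/0.4348) = 0.18721

D_KL(Q||P) = 0.03978 - 0.02267 - 0.11679 + 0.18721 = 0.08753 ≈ 0.0875 bits

These are NOT equal (difference: 0.0263 bits). KL divergence is asymmetric: D_KL(P||Q) ≠ D_KL(Q||P) in general.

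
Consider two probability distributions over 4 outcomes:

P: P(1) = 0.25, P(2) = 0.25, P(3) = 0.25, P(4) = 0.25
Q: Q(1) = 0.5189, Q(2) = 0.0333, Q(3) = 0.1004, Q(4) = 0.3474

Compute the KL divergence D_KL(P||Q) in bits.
0.6741 bits

D_KL(P||Q) = Σ P(x) log₂(P(x)/Q(x))

Computing term by term:
  P(1)·log₂(P(1)/Q(1)) = 0.25·log₂(0.25/0.5189) = -0.26338
  P(2)·log₂(P(2)/Q(2)) = 0.25·log₂(0.25/0.0333) = 0.72708
  P(3)·log₂(P(3)/Q(3)) = 0.25·log₂(0.25/0.1004) = 0.32904
  P(4)·log₂(P(4)/Q(4)) = 0.25·log₂(0.25/0.3474) = -0.11867

D_KL(P||Q) = -0.26338 + 0.72708 + 0.32904 - 0.11867 = 0.67407 ≈ 0.6741 bits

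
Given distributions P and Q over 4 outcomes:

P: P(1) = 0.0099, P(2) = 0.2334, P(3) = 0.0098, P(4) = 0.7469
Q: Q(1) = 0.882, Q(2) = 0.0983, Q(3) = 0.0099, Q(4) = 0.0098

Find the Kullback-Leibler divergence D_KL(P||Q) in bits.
4.8965 bits

D_KL(P||Q) = Σ P(x) log₂(P(x)/Q(x))

Computing term by term:
  P(1)·log₂(P(1)/Q(1)) = 0.0099·log₂(0.0099/0.882) = -0.06412
  P(2)·log₂(P(2)/Q(2)) = 0.2334·log₂(0.2334/0.0983) = 0.29118
  P(3)·log₂(P(3)/Q(3)) = 0.0098·log₂(0.0098/0.0099) = -0.00014
  P(4)·log₂(P(4)/Q(4)) = 0.7469·log₂(0.7469/0.0098) = 4.66961

D_KL(P||Q) = -0.06412 + 0.29118 - 0.00014 + 4.66961 = 4.89653 ≈ 4.8965 bits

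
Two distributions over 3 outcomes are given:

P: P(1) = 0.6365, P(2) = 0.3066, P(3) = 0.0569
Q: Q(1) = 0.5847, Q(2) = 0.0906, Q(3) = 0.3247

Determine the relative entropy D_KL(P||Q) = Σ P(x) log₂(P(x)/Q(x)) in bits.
0.4742 bits

D_KL(P||Q) = Σ P(x) log₂(P(x)/Q(x))

Computing term by term:
  P(1)·log₂(P(1)/Q(1)) = 0.6365·log₂(0.6365/0.5847) = 0.07795
  P(2)·log₂(P(2)/Q(2)) = 0.3066·log₂(0.3066/0.0906) = 0.53924
  P(3)·log₂(P(3)/Q(3)) = 0.0569·log₂(0.0569/0.3247) = -0.14297

D_KL(P||Q) = 0.07795 + 0.53924 - 0.14297 = 0.47422 ≈ 0.4742 bits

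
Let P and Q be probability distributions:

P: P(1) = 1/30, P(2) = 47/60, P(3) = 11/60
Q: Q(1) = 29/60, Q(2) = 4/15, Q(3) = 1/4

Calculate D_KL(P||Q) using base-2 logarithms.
1.0071 bits

D_KL(P||Q) = Σ P(x) log₂(P(x)/Q(x))

Computing term by term:
  P(1)·log₂(P(1)/Q(1)) = (1/30)·log₂((1/30)/(29/60)) = -0.12860
  P(2)·log₂(P(2)/Q(2)) = (47/60)·log₂((47/60)/(4/15)) = 1.21776
  P(3)·log₂(P(3)/Q(3)) = (11/60)·log₂((11/60)/(1/4)) = -0.08203

D_KL(P||Q) = -0.12860 + 1.21776 - 0.08203 = 1.00713 ≈ 1.0071 bits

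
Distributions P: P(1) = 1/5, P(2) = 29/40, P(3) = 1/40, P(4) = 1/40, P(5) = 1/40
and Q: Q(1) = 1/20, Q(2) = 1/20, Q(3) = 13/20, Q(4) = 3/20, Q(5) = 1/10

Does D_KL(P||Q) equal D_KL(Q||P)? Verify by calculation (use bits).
D_KL(P||Q) = 2.9649 bits, D_KL(Q||P) = 3.3501 bits. No — D_KL(P||Q) ≠ D_KL(Q||P) for this pair.

D_KL(P||Q) = Σ P(x) log₂(P(x)/Q(x))

Computing term by term:
  P(1)·log₂(P(1)/Q(1)) = (1/5)·log₂((1/5)/(1/20)) = 0.40000
  P(2)·log₂(P(2)/Q(2)) = (29/40)·log₂((29/40)/(1/20)) = 2.79704
  P(3)·log₂(P(3)/Q(3)) = (1/40)·log₂((1/40)/(13/20)) = -0.11751
  P(4)·log₂(P(4)/Q(4)) = (1/40)·log₂((1/40)/(3/20)) = -0.06462
  P(5)·log₂(P(5)/Q(5)) = (1/40)·log₂((1/40)/(1/10)) = -0.05000

D_KL(P||Q) = 0.40000 + 2.79704 - 0.11751 - 0.06462 - 0.05000 = 2.96491 ≈ 2.9649 bits

D_KL(Q||P) = Σ Q(x) log₂(Q(x)/P(x))

Computing term by term:
  Q(1)·log₂(Q(1)/P(1)) = (1/20)·log₂((1/20)/(1/5)) = -0.10000
  Q(2)·log₂(Q(2)/P(2)) = (1/20)·log₂((1/20)/(29/40)) = -0.19290
  Q(3)·log₂(Q(3)/P(3)) = (13/20)·log₂((13/20)/(1/40)) = 3.05529
  Q(4)·log₂(Q(4)/P(4)) = (3/20)·log₂((3/20)/(1/40)) = 0.38774
  Q(5)·log₂(Q(5)/P(5)) = (1/10)·log₂((1/10)/(1/40)) = 0.20000

D_KL(Q||P) = -0.10000 - 0.19290 + 3.05529 + 0.38774 + 0.20000 = 3.35013 ≈ 3.3501 bits

These are NOT equal (difference: 0.3852 bits). KL divergence is asymmetric: D_KL(P||Q) ≠ D_KL(Q||P) in general.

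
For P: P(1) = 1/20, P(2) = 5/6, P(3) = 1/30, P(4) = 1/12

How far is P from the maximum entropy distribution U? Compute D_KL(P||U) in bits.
1.1024 bits

U(i) = 1/4 for all i

D_KL(P||U) = Σ P(x) log₂(P(x) / (1/4))
           = Σ P(x) log₂(P(x)) + log₂(4)
           = log₂(4) - H(P)

H(P) = -Σ P(x) log₂(P(x)):
  -P(1)·log₂(P(1)) = -(1/20)·log₂(1/20) = 0.21610
  -P(2)·log₂(P(2)) = -(5/6)·log₂(5/6) = 0.21920
  -P(3)·log₂(P(3)) = -(1/30)·log₂(1/30) = 0.16356
  -P(4)·log₂(P(4)) = -(1/12)·log₂(1/12) = 0.29875
H(P) = 0.21610 + 0.21920 + 0.16356 + 0.29875 = 0.89761 bits

log₂(4) = 2.00000 bits

D_KL(P||U) = 2.00000 - 0.89761 = 1.10239 ≈ 1.1024 bits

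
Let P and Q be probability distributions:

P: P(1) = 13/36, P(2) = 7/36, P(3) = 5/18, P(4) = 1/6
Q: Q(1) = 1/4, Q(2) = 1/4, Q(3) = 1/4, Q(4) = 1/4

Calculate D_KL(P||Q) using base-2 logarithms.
0.0658 bits

D_KL(P||Q) = Σ P(x) log₂(P(x)/Q(x))

Computing term by term:
  P(1)·log₂(P(1)/Q(1)) = (13/36)·log₂((13/36)/(1/4)) = 0.19157
  P(2)·log₂(P(2)/Q(2)) = (7/36)·log₂((7/36)/(1/4)) = -0.07050
  P(3)·log₂(P(3)/Q(3)) = (5/18)·log₂((5/18)/(1/4)) = 0.04222
  P(4)·log₂(P(4)/Q(4)) = (1/6)·log₂((1/6)/(1/4)) = -0.09749

D_KL(P||Q) = 0.19157 - 0.07050 + 0.04222 - 0.09749 = 0.06580 ≈ 0.0658 bits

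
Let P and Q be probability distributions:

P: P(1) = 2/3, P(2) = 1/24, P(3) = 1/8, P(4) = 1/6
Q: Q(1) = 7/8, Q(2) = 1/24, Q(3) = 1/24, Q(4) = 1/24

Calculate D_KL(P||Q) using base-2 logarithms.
0.2699 bits

D_KL(P||Q) = Σ P(x) log₂(P(x)/Q(x))

Computing term by term:
  P(1)·log₂(P(1)/Q(1)) = (2/3)·log₂((2/3)/(7/8)) = -0.26154
  P(2)·log₂(P(2)/Q(2)) = (1/24)·log₂((1/24)/(1/24)) = 0.00000
  P(3)·log₂(P(3)/Q(3)) = (1/8)·log₂((1/8)/(1/24)) = 0.19812
  P(4)·log₂(P(4)/Q(4)) = (1/6)·log₂((1/6)/(1/24)) = 0.33333

D_KL(P||Q) = -0.26154 + 0.00000 + 0.19812 + 0.33333 = 0.26991 ≈ 0.2699 bits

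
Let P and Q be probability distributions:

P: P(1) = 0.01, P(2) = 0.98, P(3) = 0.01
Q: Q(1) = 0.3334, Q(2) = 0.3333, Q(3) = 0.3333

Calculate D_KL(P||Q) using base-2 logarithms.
1.4237 bits

D_KL(P||Q) = Σ P(x) log₂(P(x)/Q(x))

Computing term by term:
  P(1)·log₂(P(1)/Q(1)) = 0.01·log₂(0.01/0.3334) = -0.05059
  P(2)·log₂(P(2)/Q(2)) = 0.98·log₂(0.98/0.3333) = 1.52484
  P(3)·log₂(P(3)/Q(3)) = 0.01·log₂(0.01/0.3333) = -0.05059

D_KL(P||Q) = -0.05059 + 1.52484 - 0.05059 = 1.42366 ≈ 1.4237 bits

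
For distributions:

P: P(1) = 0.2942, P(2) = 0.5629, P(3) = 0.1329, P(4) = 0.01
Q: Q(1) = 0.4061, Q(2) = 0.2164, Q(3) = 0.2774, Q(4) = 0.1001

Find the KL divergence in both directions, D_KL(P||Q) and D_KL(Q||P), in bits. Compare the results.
D_KL(P||Q) = 0.4652 bits, D_KL(Q||P) = 0.5176 bits. D_KL(Q||P) is larger than D_KL(P||Q) by 0.0524 bits; the two directions differ.

D_KL(P||Q) = Σ P(x) log₂(P(x)/Q(x))

Computing term by term:
  P(1)·log₂(P(1)/Q(1)) = 0.2942·log₂(0.2942/0.4061) = -0.13681
  P(2)·log₂(P(2)/Q(2)) = 0.5629·log₂(0.5629/0.2164) = 0.77634
  P(3)·log₂(P(3)/Q(3)) = 0.1329·log₂(0.1329/0.2774) = -0.14109
  P(4)·log₂(P(4)/Q(4)) = 0.01·log₂(0.01/0.1001) = -0.03323

D_KL(P||Q) = -0.13681 + 0.77634 - 0.14109 - 0.03323 = 0.46521 ≈ 0.4652 bits

D_KL(Q||P) = Σ Q(x) log₂(Q(x)/P(x))

Computing term by term:
  Q(1)·log₂(Q(1)/P(1)) = 0.4061·log₂(0.4061/0.2942) = 0.18885
  Q(2)·log₂(Q(2)/P(2)) = 0.2164·log₂(0.2164/0.5629) = -0.29845
  Q(3)·log₂(Q(3)/P(3)) = 0.2774·log₂(0.2774/0.1329) = 0.29450
  Q(4)·log₂(Q(4)/P(4)) = 0.1001·log₂(0.1001/0.01) = 0.33267

D_KL(Q||P) = 0.18885 - 0.29845 + 0.29450 + 0.33267 = 0.51757 ≈ 0.5176 bits

These are NOT equal (difference: 0.0524 bits). KL divergence is asymmetric: D_KL(P||Q) ≠ D_KL(Q||P) in general.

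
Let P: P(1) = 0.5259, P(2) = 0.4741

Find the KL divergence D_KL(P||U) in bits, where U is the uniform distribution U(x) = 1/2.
0.0019 bits

U(i) = 1/2 for all i

D_KL(P||U) = Σ P(x) log₂(P(x) / (1/2))
           = Σ P(x) log₂(P(x)) + log₂(2)
           = log₂(2) - H(P)

H(P) = -Σ P(x) log₂(P(x)):
  -P(1)·log₂(P(1)) = -(0.5259)·log₂(0.5259) = 0.48758
  -P(2)·log₂(P(2)) = -(0.4741)·log₂(0.4741) = 0.51048
H(P) = 0.48758 + 0.51048 = 0.99806 bits

log₂(2) = 1.00000 bits

D_KL(P||U) = 1.00000 - 0.99806 = 0.00194 ≈ 0.0019 bits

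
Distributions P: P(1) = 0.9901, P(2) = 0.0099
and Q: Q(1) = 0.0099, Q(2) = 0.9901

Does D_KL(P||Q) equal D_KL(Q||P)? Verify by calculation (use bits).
D_KL(P||Q) = 6.5125 bits, D_KL(Q||P) = 6.5125 bits. Yes — for this pair D_KL(P||Q) = D_KL(Q||P).

D_KL(P||Q) = Σ P(x) log₂(P(x)/Q(x))

Computing term by term:
  P(1)·log₂(P(1)/Q(1)) = 0.9901·log₂(0.9901/0.0099) = 6.57823
  P(2)·log₂(P(2)/Q(2)) = 0.0099·log₂(0.0099/0.9901) = -0.06578

D_KL(P||Q) = 6.57823 - 0.06578 = 6.51245 ≈ 6.5125 bits

D_KL(Q||P) = Σ Q(x) log₂(Q(x)/P(x))

Computing term by term:
  Q(1)·log₂(Q(1)/P(1)) = 0.0099·log₂(0.0099/0.9901) = -0.06578
  Q(2)·log₂(Q(2)/P(2)) = 0.9901·log₂(0.9901/0.0099) = 6.57823

D_KL(Q||P) = -0.06578 + 6.57823 = 6.51245 ≈ 6.5125 bits

These ARE equal here. Q is P with outcomes relabeled (Q(1) = P(2), Q(2) = P(1)) by a relabeling that is its own inverse, so the two sums contain exactly the same terms in a different order. This is a special case — KL divergence is not symmetric in general: D_KL(P||Q) ≠ D_KL(Q||P) for most P, Q.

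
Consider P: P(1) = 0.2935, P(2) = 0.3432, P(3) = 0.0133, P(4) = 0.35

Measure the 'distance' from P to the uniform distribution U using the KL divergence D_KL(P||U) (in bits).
0.3384 bits

U(i) = 1/4 for all i

D_KL(P||U) = Σ P(x) log₂(P(x) / (1/4))
           = Σ P(x) log₂(P(x)) + log₂(4)
           = log₂(4) - H(P)

H(P) = -Σ P(x) log₂(P(x)):
  -P(1)·log₂(P(1)) = -(0.2935)·log₂(0.2935) = 0.51907
  -P(2)·log₂(P(2)) = -(0.3432)·log₂(0.3432) = 0.52952
  -P(3)·log₂(P(3)) = -(0.0133)·log₂(0.0133) = 0.08289
  -P(4)·log₂(P(4)) = -(0.35)·log₂(0.35) = 0.53010
H(P) = 0.51907 + 0.52952 + 0.08289 + 0.53010 = 1.66158 bits

log₂(4) = 2.00000 bits

D_KL(P||U) = 2.00000 - 1.66158 = 0.33842 ≈ 0.3384 bits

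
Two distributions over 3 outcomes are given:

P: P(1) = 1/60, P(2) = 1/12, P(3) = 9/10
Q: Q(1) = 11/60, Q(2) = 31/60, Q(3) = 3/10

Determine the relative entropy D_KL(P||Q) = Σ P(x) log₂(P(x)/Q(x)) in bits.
1.1495 bits

D_KL(P||Q) = Σ P(x) log₂(P(x)/Q(x))

Computing term by term:
  P(1)·log₂(P(1)/Q(1)) = (1/60)·log₂((1/60)/(11/60)) = -0.05766
  P(2)·log₂(P(2)/Q(2)) = (1/12)·log₂((1/12)/(31/60)) = -0.21936
  P(3)·log₂(P(3)/Q(3)) = (9/10)·log₂((9/10)/(3/10)) = 1.42647

D_KL(P||Q) = -0.05766 - 0.21936 + 1.42647 = 1.14945 ≈ 1.1495 bits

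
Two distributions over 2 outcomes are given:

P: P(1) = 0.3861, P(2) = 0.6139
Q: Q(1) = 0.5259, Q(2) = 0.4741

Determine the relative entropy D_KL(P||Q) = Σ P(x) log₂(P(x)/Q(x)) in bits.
0.0567 bits

D_KL(P||Q) = Σ P(x) log₂(P(x)/Q(x))

Computing term by term:
  P(1)·log₂(P(1)/Q(1)) = 0.3861·log₂(0.3861/0.5259) = -0.17213
  P(2)·log₂(P(2)/Q(2)) = 0.6139·log₂(0.6139/0.4741) = 0.22887

D_KL(P||Q) = -0.17213 + 0.22887 = 0.05674 ≈ 0.0567 bits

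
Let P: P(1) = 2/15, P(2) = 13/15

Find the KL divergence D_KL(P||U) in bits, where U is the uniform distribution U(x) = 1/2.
0.4335 bits

U(i) = 1/2 for all i

D_KL(P||U) = Σ P(x) log₂(P(x) / (1/2))
           = Σ P(x) log₂(P(x)) + log₂(2)
           = log₂(2) - H(P)

H(P) = -Σ P(x) log₂(P(x)):
  -P(1)·log₂(P(1)) = -(2/15)·log₂(2/15) = 0.38759
  -P(2)·log₂(P(2)) = -(13/15)·log₂(13/15) = 0.17892
H(P) = 0.38759 + 0.17892 = 0.56651 bits

log₂(2) = 1.00000 bits

D_KL(P||U) = 1.00000 - 0.56651 = 0.43349 ≈ 0.4335 bits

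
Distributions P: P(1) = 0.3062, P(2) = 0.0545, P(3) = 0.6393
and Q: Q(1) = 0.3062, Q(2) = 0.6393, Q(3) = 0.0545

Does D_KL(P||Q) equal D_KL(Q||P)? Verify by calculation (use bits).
D_KL(P||Q) = 2.0773 bits, D_KL(Q||P) = 2.0773 bits. Yes — for this pair D_KL(P||Q) = D_KL(Q||P).

D_KL(P||Q) = Σ P(x) log₂(P(x)/Q(x))

Computing term by term:
  P(1)·log₂(P(1)/Q(1)) = 0.3062·log₂(0.3062/0.3062) = 0.00000
  P(2)·log₂(P(2)/Q(2)) = 0.0545·log₂(0.0545/0.6393) = -0.19359
  P(3)·log₂(P(3)/Q(3)) = 0.6393·log₂(0.6393/0.0545) = 2.27090

D_KL(P||Q) = 0.00000 - 0.19359 + 2.27090 = 2.07731 ≈ 2.0773 bits

D_KL(Q||P) = Σ Q(x) log₂(Q(x)/P(x))

Computing term by term:
  Q(1)·log₂(Q(1)/P(1)) = 0.3062·log₂(0.3062/0.3062) = 0.00000
  Q(2)·log₂(Q(2)/P(2)) = 0.6393·log₂(0.6393/0.0545) = 2.27090
  Q(3)·log₂(Q(3)/P(3)) = 0.0545·log₂(0.0545/0.6393) = -0.19359

D_KL(Q||P) = 0.00000 + 2.27090 - 0.19359 = 2.07731 ≈ 2.0773 bits

These ARE equal here. Q is P with outcomes relabeled (Q(2) = P(3), Q(3) = P(2)) by a relabeling that is its own inverse, so the two sums contain exactly the same terms in a different order. This is a special case — KL divergence is not symmetric in general: D_KL(P||Q) ≠ D_KL(Q||P) for most P, Q.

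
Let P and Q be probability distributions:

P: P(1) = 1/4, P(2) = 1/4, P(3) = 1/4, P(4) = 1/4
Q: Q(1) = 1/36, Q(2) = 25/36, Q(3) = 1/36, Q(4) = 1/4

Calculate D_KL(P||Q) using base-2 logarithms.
1.2165 bits

D_KL(P||Q) = Σ P(x) log₂(P(x)/Q(x))

Computing term by term:
  P(1)·log₂(P(1)/Q(1)) = (1/4)·log₂((1/4)/(1/36)) = 0.79248
  P(2)·log₂(P(2)/Q(2)) = (1/4)·log₂((1/4)/(25/36)) = -0.36848
  P(3)·log₂(P(3)/Q(3)) = (1/4)·log₂((1/4)/(1/36)) = 0.79248
  P(4)·log₂(P(4)/Q(4)) = (1/4)·log₂((1/4)/(1/4)) = 0.00000

D_KL(P||Q) = 0.79248 - 0.36848 + 0.79248 + 0.00000 = 1.21648 ≈ 1.2165 bits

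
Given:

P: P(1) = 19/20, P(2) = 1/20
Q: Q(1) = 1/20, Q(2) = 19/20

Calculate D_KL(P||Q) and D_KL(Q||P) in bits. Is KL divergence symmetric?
D_KL(P||Q) = 3.8231 bits, D_KL(Q||P) = 3.8231 bits. The two values coincide for this particular pair, but no — KL divergence is not symmetric in general.

D_KL(P||Q) = Σ P(x) log₂(P(x)/Q(x))

Computing term by term:
  P(1)·log₂(P(1)/Q(1)) = (19/20)·log₂((19/20)/(1/20)) = 4.03553
  P(2)·log₂(P(2)/Q(2)) = (1/20)·log₂((1/20)/(19/20)) = -0.21240

D_KL(P||Q) = 4.03553 - 0.21240 = 3.82313 ≈ 3.8231 bits

D_KL(Q||P) = Σ Q(x) log₂(Q(x)/P(x))

Computing term by term:
  Q(1)·log₂(Q(1)/P(1)) = (1/20)·log₂((1/20)/(19/20)) = -0.21240
  Q(2)·log₂(Q(2)/P(2)) = (19/20)·log₂((19/20)/(1/20)) = 4.03553

D_KL(Q||P) = -0.21240 + 4.03553 = 3.82313 ≈ 3.8231 bits

These ARE equal here. Q is P with outcomes relabeled (Q(1) = P(2), Q(2) = P(1)) by a relabeling that is its own inverse, so the two sums contain exactly the same terms in a different order. This is a special case — KL divergence is not symmetric in general: D_KL(P||Q) ≠ D_KL(Q||P) for most P, Q.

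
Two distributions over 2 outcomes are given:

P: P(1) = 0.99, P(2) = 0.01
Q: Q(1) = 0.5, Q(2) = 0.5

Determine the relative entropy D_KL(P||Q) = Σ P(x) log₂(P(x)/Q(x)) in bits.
0.9192 bits

D_KL(P||Q) = Σ P(x) log₂(P(x)/Q(x))

Computing term by term:
  P(1)·log₂(P(1)/Q(1)) = 0.99·log₂(0.99/0.5) = 0.97565
  P(2)·log₂(P(2)/Q(2)) = 0.01·log₂(0.01/0.5) = -0.05644

D_KL(P||Q) = 0.97565 - 0.05644 = 0.91921 ≈ 0.9192 bits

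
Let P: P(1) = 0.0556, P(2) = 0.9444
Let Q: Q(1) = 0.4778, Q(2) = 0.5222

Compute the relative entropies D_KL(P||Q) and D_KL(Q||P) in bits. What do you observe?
D_KL(P||Q) = 0.6347 bits, D_KL(Q||P) = 1.0364 bits. The two directions give different values (D_KL(Q||P) exceeds D_KL(P||Q) by 0.4017 bits): KL divergence is asymmetric.

D_KL(P||Q) = Σ P(x) log₂(P(x)/Q(x))

Computing term by term:
  P(1)·log₂(P(1)/Q(1)) = 0.0556·log₂(0.0556/0.4778) = -0.17254
  P(2)·log₂(P(2)/Q(2)) = 0.9444·log₂(0.9444/0.5222) = 0.80727

D_KL(P||Q) = -0.17254 + 0.80727 = 0.63473 ≈ 0.6347 bits

D_KL(Q||P) = Σ Q(x) log₂(Q(x)/P(x))

Computing term by term:
  Q(1)·log₂(Q(1)/P(1)) = 0.4778·log₂(0.4778/0.0556) = 1.48273
  Q(2)·log₂(Q(2)/P(2)) = 0.5222·log₂(0.5222/0.9444) = -0.44637

D_KL(Q||P) = 1.48273 - 0.44637 = 1.03636 ≈ 1.0364 bits

These are NOT equal (difference: 0.4017 bits). KL divergence is asymmetric: D_KL(P||Q) ≠ D_KL(Q||P) in general.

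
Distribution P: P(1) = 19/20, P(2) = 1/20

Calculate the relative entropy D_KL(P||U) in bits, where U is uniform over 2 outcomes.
0.7136 bits

U(i) = 1/2 for all i

D_KL(P||U) = Σ P(x) log₂(P(x) / (1/2))
           = Σ P(x) log₂(P(x)) + log₂(2)
           = log₂(2) - H(P)

H(P) = -Σ P(x) log₂(P(x)):
  -P(1)·log₂(P(1)) = -(19/20)·log₂(19/20) = 0.07030
  -P(2)·log₂(P(2)) = -(1/20)·log₂(1/20) = 0.21610
H(P) = 0.07030 + 0.21610 = 0.28640 bits

log₂(2) = 1.00000 bits

D_KL(P||U) = 1.00000 - 0.28640 = 0.71360 ≈ 0.7136 bits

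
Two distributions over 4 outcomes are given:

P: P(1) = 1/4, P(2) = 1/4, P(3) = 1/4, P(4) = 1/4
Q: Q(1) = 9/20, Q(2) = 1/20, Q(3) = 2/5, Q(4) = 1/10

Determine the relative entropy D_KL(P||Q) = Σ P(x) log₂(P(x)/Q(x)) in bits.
0.5294 bits

D_KL(P||Q) = Σ P(x) log₂(P(x)/Q(x))

Computing term by term:
  P(1)·log₂(P(1)/Q(1)) = (1/4)·log₂((1/4)/(9/20)) = -0.21200
  P(2)·log₂(P(2)/Q(2)) = (1/4)·log₂((1/4)/(1/20)) = 0.58048
  P(3)·log₂(P(3)/Q(3)) = (1/4)·log₂((1/4)/(2/5)) = -0.16952
  P(4)·log₂(P(4)/Q(4)) = (1/4)·log₂((1/4)/(1/10)) = 0.33048

D_KL(P||Q) = -0.21200 + 0.58048 - 0.16952 + 0.33048 = 0.52944 ≈ 0.5294 bits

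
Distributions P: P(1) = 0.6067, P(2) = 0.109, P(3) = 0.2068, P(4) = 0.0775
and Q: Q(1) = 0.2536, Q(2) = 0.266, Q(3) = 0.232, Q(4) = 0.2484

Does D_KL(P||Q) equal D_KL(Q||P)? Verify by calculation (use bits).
D_KL(P||Q) = 0.4587 bits, D_KL(Q||P) = 0.4791 bits. No — D_KL(P||Q) ≠ D_KL(Q||P) for this pair.

D_KL(P||Q) = Σ P(x) log₂(P(x)/Q(x))

Computing term by term:
  P(1)·log₂(P(1)/Q(1)) = 0.6067·log₂(0.6067/0.2536) = 0.76349
  P(2)·log₂(P(2)/Q(2)) = 0.109·log₂(0.109/0.266) = -0.14029
  P(3)·log₂(P(3)/Q(3)) = 0.2068·log₂(0.2068/0.232) = -0.03431
  P(4)·log₂(P(4)/Q(4)) = 0.0775·log₂(0.0775/0.2484) = -0.13023

D_KL(P||Q) = 0.76349 - 0.14029 - 0.03431 - 0.13023 = 0.45866 ≈ 0.4587 bits

D_KL(Q||P) = Σ Q(x) log₂(Q(x)/P(x))

Computing term by term:
  Q(1)·log₂(Q(1)/P(1)) = 0.2536·log₂(0.2536/0.6067) = -0.31914
  Q(2)·log₂(Q(2)/P(2)) = 0.266·log₂(0.266/0.109) = 0.34237
  Q(3)·log₂(Q(3)/P(3)) = 0.232·log₂(0.232/0.2068) = 0.03849
  Q(4)·log₂(Q(4)/P(4)) = 0.2484·log₂(0.2484/0.0775) = 0.41741

D_KL(Q||P) = -0.31914 + 0.34237 + 0.03849 + 0.41741 = 0.47913 ≈ 0.4791 bits

These are NOT equal (difference: 0.0204 bits). KL divergence is asymmetric: D_KL(P||Q) ≠ D_KL(Q||P) in general.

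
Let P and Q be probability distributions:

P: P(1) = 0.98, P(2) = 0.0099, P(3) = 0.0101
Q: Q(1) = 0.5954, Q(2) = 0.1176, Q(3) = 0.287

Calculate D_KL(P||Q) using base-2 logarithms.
0.6204 bits

D_KL(P||Q) = Σ P(x) log₂(P(x)/Q(x))

Computing term by term:
  P(1)·log₂(P(1)/Q(1)) = 0.98·log₂(0.98/0.5954) = 0.70454
  P(2)·log₂(P(2)/Q(2)) = 0.0099·log₂(0.0099/0.1176) = -0.03535
  P(3)·log₂(P(3)/Q(3)) = 0.0101·log₂(0.0101/0.287) = -0.04877

D_KL(P||Q) = 0.70454 - 0.03535 - 0.04877 = 0.62042 ≈ 0.6204 bits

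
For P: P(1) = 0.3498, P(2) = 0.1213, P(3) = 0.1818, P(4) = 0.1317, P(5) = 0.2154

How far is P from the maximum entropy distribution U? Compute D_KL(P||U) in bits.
0.1133 bits

U(i) = 1/5 for all i

D_KL(P||U) = Σ P(x) log₂(P(x) / (1/5))
           = Σ P(x) log₂(P(x)) + log₂(5)
           = log₂(5) - H(P)

H(P) = -Σ P(x) log₂(P(x)):
  -P(1)·log₂(P(1)) = -(0.3498)·log₂(0.3498) = 0.53009
  -P(2)·log₂(P(2)) = -(0.1213)·log₂(0.1213) = 0.36916
  -P(3)·log₂(P(3)) = -(0.1818)·log₂(0.1818) = 0.44715
  -P(4)·log₂(P(4)) = -(0.1317)·log₂(0.1317) = 0.38518
  -P(5)·log₂(P(5)) = -(0.2154)·log₂(0.2154) = 0.47709
H(P) = 0.53009 + 0.36916 + 0.44715 + 0.38518 + 0.47709 = 2.20867 bits

log₂(5) = 2.32193 bits

D_KL(P||U) = 2.32193 - 2.20867 = 0.11326 ≈ 0.1133 bits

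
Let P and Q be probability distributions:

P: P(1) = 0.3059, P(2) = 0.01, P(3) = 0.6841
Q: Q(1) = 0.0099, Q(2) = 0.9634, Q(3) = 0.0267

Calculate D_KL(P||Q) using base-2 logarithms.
4.6493 bits

D_KL(P||Q) = Σ P(x) log₂(P(x)/Q(x))

Computing term by term:
  P(1)·log₂(P(1)/Q(1)) = 0.3059·log₂(0.3059/0.0099) = 1.51405
  P(2)·log₂(P(2)/Q(2)) = 0.01·log₂(0.01/0.9634) = -0.06590
  P(3)·log₂(P(3)/Q(3)) = 0.6841·log₂(0.6841/0.0267) = 3.20111

D_KL(P||Q) = 1.51405 - 0.06590 + 3.20111 = 4.64926 ≈ 4.6493 bits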